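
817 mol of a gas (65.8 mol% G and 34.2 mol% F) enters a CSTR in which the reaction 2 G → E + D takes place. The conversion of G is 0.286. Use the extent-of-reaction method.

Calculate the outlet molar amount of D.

G reacted = 0.286 × 537.6 = 153.7 mol; ν_G = −2, so ξ = 153.7/2 = 76.87 mol.
Outlet amounts (n = n₀ + ν ξ):
  G: 537.6 − 2(76.87) = 383.8
  E: 0 + 1(76.87) = 76.87
  D: 0 + 1(76.87) = 76.87
  F: 279.4 (inert)

76.9 mol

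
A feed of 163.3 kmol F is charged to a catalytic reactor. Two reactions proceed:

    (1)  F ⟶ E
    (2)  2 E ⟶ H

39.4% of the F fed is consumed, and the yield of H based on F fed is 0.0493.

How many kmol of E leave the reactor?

Conversion of F: F consumed = 1ξ₁ = 0.394 × 163.3 → ξ₁ = 64.34 kmol.
Yield of H: 1ξ₂ / 163.3 = 0.0493 → ξ₂ = 8.051 kmol.
Outlet amounts (n = n₀ + Σ ν·ξ):
  F: 163.3 − 1(64.34) = 98.96
  E: 0 + 1(64.34) − 2(8.051) = 48.24
  H: 0 + 1(8.051) = 8.051

48.2 kmol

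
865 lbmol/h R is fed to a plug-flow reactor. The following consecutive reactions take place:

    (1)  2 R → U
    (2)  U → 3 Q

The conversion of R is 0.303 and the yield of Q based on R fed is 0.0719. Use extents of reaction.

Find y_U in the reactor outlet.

Conversion of R: R consumed = 2ξ₁ = 0.303 × 865 → ξ₁ = 131 lbmol/h.
Yield of Q: 3ξ₂ / 865 = 0.0719 → ξ₂ = 20.73 lbmol/h.
Outlet amounts (n = n₀ + Σ ν·ξ):
  R: 865 − 2(131) = 602.9
  U: 0 + 1(131) − 1(20.73) = 110.3
  Q: 0 + 3(20.73) = 62.19
Total out = 775.4 lbmol/h; y_U = 110.3 / 775.4 = 0.1423.

0.142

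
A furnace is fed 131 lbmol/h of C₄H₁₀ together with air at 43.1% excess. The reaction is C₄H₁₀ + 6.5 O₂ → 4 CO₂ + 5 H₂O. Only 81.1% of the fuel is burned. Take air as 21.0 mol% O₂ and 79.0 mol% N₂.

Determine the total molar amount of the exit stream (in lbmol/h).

6090 lbmol/h

Stoichiometric O₂ = 6.5 × 131 = 851.5 lbmol/h; O₂ fed = 851.5 × 1.431 = 1218 lbmol/h.
N₂ fed = 1218 × 79/21 = 4584 lbmol/h.
Fuel reacted = 0.811 × 131 → ξ = 106.2 lbmol/h.
Outlet (n = n₀ + ν ξ):
  C₄H₁₀: 131 − 1(106.2) = 24.76
  O₂: 1218 − 6.5(106.2) = 527.9
  N₂: 4584 (inert)
  CO₂: 0 + 4(106.2) = 425
  H₂O: 0 + 5(106.2) = 531.2
Total out = 24.76 + 527.9 + 4584 + 425 + 531.2 = 6093 lbmol/h.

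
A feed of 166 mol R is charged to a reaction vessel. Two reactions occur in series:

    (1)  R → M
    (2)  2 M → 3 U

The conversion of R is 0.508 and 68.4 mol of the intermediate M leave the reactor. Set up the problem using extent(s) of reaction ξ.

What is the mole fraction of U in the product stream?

0.137

Conversion of R: R consumed = 1ξ₁ = 0.508 × 166 → ξ₁ = 84.33 mol.
M balance: n_M = 0 + 1ξ₁ − 2ξ₂ = 68.4 → ξ₂ = (1·84.33 − 68.4)/2 = 7.964 mol.
Outlet amounts (n = n₀ + Σ ν·ξ):
  R: 166 − 1(84.33) = 81.67
  M: 0 + 1(84.33) − 2(7.964) = 68.4
  U: 0 + 3(7.964) = 23.89
Total out = 174 mol; y_U = 23.89 / 174 = 0.1373.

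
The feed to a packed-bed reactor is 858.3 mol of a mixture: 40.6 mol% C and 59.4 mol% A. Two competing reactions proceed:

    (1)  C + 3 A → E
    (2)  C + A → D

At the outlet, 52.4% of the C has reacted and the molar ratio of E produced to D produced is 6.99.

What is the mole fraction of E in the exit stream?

0.448

Conversion of C: C consumed = 0.524 × 348.5 = 182.6 mol = 1ξ₁ + 1ξ₂.
Selectivity: 1ξ₁ / (1ξ₂) = 6.99 → ξ₁ = 6.99 ξ₂.
Substitute: (1·6.99 + 1) ξ₂ = 182.6 → ξ₂ = 22.85 mol, ξ₁ = 159.7 mol.
Outlet amounts (n = n₀ + Σ ν·ξ):
  C: 348.5 − 1(159.7) − 1(22.85) = 165.9
  A: 509.8 − 3(159.7) − 1(22.85) = 7.742
  E: 0 + 1(159.7) = 159.7
  D: 0 + 1(22.85) = 22.85
Total out = 356.2 mol; y_E = 159.7 / 356.2 = 0.4485.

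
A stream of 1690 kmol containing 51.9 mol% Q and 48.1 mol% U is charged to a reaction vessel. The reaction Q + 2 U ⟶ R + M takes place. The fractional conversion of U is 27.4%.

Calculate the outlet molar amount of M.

U reacted = 0.274 × 812.9 = 222.7 kmol; ν_U = −2, so ξ = 222.7/2 = 111.4 kmol.
Outlet amounts (n = n₀ + ν ξ):
  Q: 877.1 − 1(111.4) = 765.7
  U: 812.9 − 2(111.4) = 590.2
  R: 0 + 1(111.4) = 111.4
  M: 0 + 1(111.4) = 111.4

111 kmol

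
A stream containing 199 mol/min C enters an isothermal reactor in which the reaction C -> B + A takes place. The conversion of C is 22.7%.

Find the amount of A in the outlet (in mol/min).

45.2 mol/min

C reacted = 0.227 × 199 = 45.17 mol/min; ν_C = −1, so ξ = 45.17/1 = 45.17 mol/min.
Outlet amounts (n = n₀ + ν ξ):
  C: 199 − 1(45.17) = 153.8
  B: 0 + 1(45.17) = 45.17
  A: 0 + 1(45.17) = 45.17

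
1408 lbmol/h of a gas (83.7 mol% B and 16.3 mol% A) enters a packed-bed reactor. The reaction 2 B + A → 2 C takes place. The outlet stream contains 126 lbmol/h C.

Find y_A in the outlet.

0.124

For C: n = n₀ + 2ξ → 126 = 0 + 2ξ, giving ξ = 63 lbmol/h.
Outlet amounts (n = n₀ + ν ξ):
  B: 1178 − 2(63) = 1052
  A: 229.5 − 1(63) = 166.5
  C: 0 + 2(63) = 126
Total out = 1345 lbmol/h; y_A = 166.5 / 1345 = 0.1238.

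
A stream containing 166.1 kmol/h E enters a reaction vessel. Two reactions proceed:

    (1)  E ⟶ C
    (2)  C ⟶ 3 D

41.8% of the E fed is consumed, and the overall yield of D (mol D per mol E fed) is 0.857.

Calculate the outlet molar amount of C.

Conversion of E: E consumed = 1ξ₁ = 0.418 × 166.1 → ξ₁ = 69.43 kmol/h.
Yield of D: 3ξ₂ / 166.1 = 0.857 → ξ₂ = 47.45 kmol/h.
Outlet amounts (n = n₀ + Σ ν·ξ):
  E: 166.1 − 1(69.43) = 96.67
  C: 0 + 1(69.43) − 1(47.45) = 21.98
  D: 0 + 3(47.45) = 142.3

22 kmol/h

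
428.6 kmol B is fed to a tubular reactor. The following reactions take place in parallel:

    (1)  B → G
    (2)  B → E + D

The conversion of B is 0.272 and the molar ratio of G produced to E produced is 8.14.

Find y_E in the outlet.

Conversion of B: B consumed = 0.272 × 428.6 = 116.6 kmol = 1ξ₁ + 1ξ₂.
Selectivity: 1ξ₁ / (1ξ₂) = 8.14 → ξ₁ = 8.14 ξ₂.
Substitute: (1·8.14 + 1) ξ₂ = 116.6 → ξ₂ = 12.75 kmol, ξ₁ = 103.8 kmol.
Outlet amounts (n = n₀ + Σ ν·ξ):
  B: 428.6 − 1(103.8) − 1(12.75) = 312
  G: 0 + 1(103.8) = 103.8
  E: 0 + 1(12.75) = 12.75
  D: 0 + 1(12.75) = 12.75
Total out = 441.4 kmol; y_E = 12.75 / 441.4 = 0.0289.

0.0289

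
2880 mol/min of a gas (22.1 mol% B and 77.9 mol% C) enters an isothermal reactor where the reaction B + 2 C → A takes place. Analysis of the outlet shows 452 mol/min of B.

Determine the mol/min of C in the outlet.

For B: n = n₀ − 1ξ → 452 = 636.5 − 1ξ, giving ξ = 184.5 mol/min.
Outlet amounts (n = n₀ + ν ξ):
  B: 636.5 − 1(184.5) = 452
  C: 2244 − 2(184.5) = 1875
  A: 0 + 1(184.5) = 184.5

1870 mol/min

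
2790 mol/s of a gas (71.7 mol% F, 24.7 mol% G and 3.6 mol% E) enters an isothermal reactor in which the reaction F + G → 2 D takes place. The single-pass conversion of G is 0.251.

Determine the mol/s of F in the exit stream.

1830 mol/s

G reacted = 0.251 × 689.1 = 173 mol/s; ν_G = −1, so ξ = 173/1 = 173 mol/s.
Outlet amounts (n = n₀ + ν ξ):
  F: 2000 − 1(173) = 1827
  G: 689.1 − 1(173) = 516.2
  D: 0 + 2(173) = 345.9
  E: 100.4 (inert)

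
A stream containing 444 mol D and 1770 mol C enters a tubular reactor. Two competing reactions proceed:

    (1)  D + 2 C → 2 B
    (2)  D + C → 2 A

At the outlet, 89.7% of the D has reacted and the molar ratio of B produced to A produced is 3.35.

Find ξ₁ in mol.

ξ₁ = 307 mol

Conversion of D: D consumed = 0.897 × 444 = 398.3 mol = 1ξ₁ + 1ξ₂.
Selectivity: 2ξ₁ / (2ξ₂) = 3.35 → ξ₁ = 3.35 ξ₂.
Substitute: (1·3.35 + 1) ξ₂ = 398.3 → ξ₂ = 91.56 mol, ξ₁ = 306.7 mol.
Outlet amounts (n = n₀ + Σ ν·ξ):
  D: 444 − 1(306.7) − 1(91.56) = 45.73
  C: 1770 − 2(306.7) − 1(91.56) = 1065
  B: 0 + 2(306.7) = 613.4
  A: 0 + 2(91.56) = 183.1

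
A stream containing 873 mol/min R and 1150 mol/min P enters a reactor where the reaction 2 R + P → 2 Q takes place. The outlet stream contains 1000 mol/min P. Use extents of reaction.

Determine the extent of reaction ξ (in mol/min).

ξ = 150 mol/min

For P: n = n₀ − 1ξ → 1000 = 1150 − 1ξ, giving ξ = 150 mol/min.
Outlet amounts (n = n₀ + ν ξ):
  R: 873 − 2(150) = 573
  P: 1150 − 1(150) = 1000
  Q: 0 + 2(150) = 300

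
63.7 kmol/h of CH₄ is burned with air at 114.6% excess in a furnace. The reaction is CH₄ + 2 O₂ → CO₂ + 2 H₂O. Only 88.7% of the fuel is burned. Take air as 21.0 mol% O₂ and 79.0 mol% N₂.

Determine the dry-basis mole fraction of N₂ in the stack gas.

0.821

Stoichiometric O₂ = 2 × 63.7 = 127.4 kmol/h; O₂ fed = 127.4 × 2.146 = 273.4 kmol/h.
N₂ fed = 273.4 × 79/21 = 1029 kmol/h.
Fuel reacted = 0.887 × 63.7 → ξ = 56.5 kmol/h.
Outlet (n = n₀ + ν ξ):
  CH₄: 63.7 − 1(56.5) = 7.198
  O₂: 273.4 − 2(56.5) = 160.4
  N₂: 1029 (inert)
  CO₂: 0 + 1(56.5) = 56.5
  H₂O: 0 + 2(56.5) = 113
Dry total = 1253 kmol/h; y_N₂ (dry) = 1029 / 1253 = 0.8211.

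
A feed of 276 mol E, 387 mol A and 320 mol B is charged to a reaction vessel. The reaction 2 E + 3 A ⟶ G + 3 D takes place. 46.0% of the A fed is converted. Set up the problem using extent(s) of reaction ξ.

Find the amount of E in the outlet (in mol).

A reacted = 0.46 × 387 = 178 mol; ν_A = −3, so ξ = 178/3 = 59.34 mol.
Outlet amounts (n = n₀ + ν ξ):
  E: 276 − 2(59.34) = 157.3
  A: 387 − 3(59.34) = 209
  G: 0 + 1(59.34) = 59.34
  D: 0 + 3(59.34) = 178
  B: 320 (inert)

157 mol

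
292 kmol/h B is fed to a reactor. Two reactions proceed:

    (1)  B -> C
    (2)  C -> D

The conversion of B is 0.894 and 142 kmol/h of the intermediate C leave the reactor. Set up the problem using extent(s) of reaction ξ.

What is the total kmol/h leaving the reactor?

Conversion of B: B consumed = 1ξ₁ = 0.894 × 292 → ξ₁ = 261 kmol/h.
C balance: n_C = 0 + 1ξ₁ − 1ξ₂ = 142 → ξ₂ = (1·261 − 142)/1 = 119 kmol/h.
Outlet amounts (n = n₀ + Σ ν·ξ):
  B: 292 − 1(261) = 30.95
  C: 0 + 1(261) − 1(119) = 142
  D: 0 + 1(119) = 119
Total out = 30.95 + 142 + 119 = 292 kmol/h.

292 kmol/h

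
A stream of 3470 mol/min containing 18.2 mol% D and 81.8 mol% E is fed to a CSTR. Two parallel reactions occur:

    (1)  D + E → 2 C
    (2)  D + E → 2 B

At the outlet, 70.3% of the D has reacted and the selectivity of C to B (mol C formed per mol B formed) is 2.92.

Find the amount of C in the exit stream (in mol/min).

Conversion of D: D consumed = 0.703 × 631.5 = 444 mol/min = 1ξ₁ + 1ξ₂.
Selectivity: 2ξ₁ / (2ξ₂) = 2.92 → ξ₁ = 2.92 ξ₂.
Substitute: (1·2.92 + 1) ξ₂ = 444 → ξ₂ = 113.3 mol/min, ξ₁ = 330.7 mol/min.
Outlet amounts (n = n₀ + Σ ν·ξ):
  D: 631.5 − 1(330.7) − 1(113.3) = 187.6
  E: 2838 − 1(330.7) − 1(113.3) = 2394
  C: 0 + 2(330.7) = 661.4
  B: 0 + 2(113.3) = 226.5

661 mol/min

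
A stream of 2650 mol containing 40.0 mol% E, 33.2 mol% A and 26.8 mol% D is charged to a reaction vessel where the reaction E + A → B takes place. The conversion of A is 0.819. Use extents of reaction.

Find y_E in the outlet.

A reacted = 0.819 × 879.8 = 720.6 mol; ν_A = −1, so ξ = 720.6/1 = 720.6 mol.
Outlet amounts (n = n₀ + ν ξ):
  E: 1060 − 1(720.6) = 339.4
  A: 879.8 − 1(720.6) = 159.2
  B: 0 + 1(720.6) = 720.6
  D: 710.2 (inert)
Total out = 1929 mol; y_E = 339.4 / 1929 = 0.1759.

0.176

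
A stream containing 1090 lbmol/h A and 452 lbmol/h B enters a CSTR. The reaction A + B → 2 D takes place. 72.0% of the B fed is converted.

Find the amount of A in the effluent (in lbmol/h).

B reacted = 0.72 × 452 = 325.4 lbmol/h; ν_B = −1, so ξ = 325.4/1 = 325.4 lbmol/h.
Outlet amounts (n = n₀ + ν ξ):
  A: 1090 − 1(325.4) = 764.6
  B: 452 − 1(325.4) = 126.6
  D: 0 + 2(325.4) = 650.9

765 lbmol/h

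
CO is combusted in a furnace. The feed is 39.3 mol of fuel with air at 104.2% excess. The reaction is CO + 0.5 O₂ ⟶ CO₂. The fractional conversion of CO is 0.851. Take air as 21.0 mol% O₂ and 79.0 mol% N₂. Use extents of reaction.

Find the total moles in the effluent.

214 mol

Stoichiometric O₂ = 0.5 × 39.3 = 19.65 mol; O₂ fed = 19.65 × 2.042 = 40.13 mol.
N₂ fed = 40.13 × 79/21 = 150.9 mol.
Fuel reacted = 0.851 × 39.3 → ξ = 33.44 mol.
Outlet (n = n₀ + ν ξ):
  CO: 39.3 − 1(33.44) = 5.856
  O₂: 40.13 − 0.5(33.44) = 23.4
  N₂: 150.9 (inert)
  CO₂: 0 + 1(33.44) = 33.44
Total out = 5.856 + 23.4 + 150.9 + 33.44 = 213.7 mol.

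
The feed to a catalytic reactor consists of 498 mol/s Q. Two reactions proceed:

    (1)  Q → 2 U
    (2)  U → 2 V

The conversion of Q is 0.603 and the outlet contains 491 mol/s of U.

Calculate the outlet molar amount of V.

219 mol/s

Conversion of Q: Q consumed = 1ξ₁ = 0.603 × 498 → ξ₁ = 300.3 mol/s.
U balance: n_U = 0 + 2ξ₁ − 1ξ₂ = 491 → ξ₂ = (2·300.3 − 491)/1 = 109.6 mol/s.
Outlet amounts (n = n₀ + Σ ν·ξ):
  Q: 498 − 1(300.3) = 197.7
  U: 0 + 2(300.3) − 1(109.6) = 491
  V: 0 + 2(109.6) = 219.2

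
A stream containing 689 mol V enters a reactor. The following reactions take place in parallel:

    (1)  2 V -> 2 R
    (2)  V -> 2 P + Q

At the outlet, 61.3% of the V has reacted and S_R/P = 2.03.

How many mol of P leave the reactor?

Conversion of V: V consumed = 0.613 × 689 = 422.4 mol = 2ξ₁ + 1ξ₂.
Selectivity: 2ξ₁ / (2ξ₂) = 2.03 → ξ₁ = 2.03 ξ₂.
Substitute: (2·2.03 + 1) ξ₂ = 422.4 → ξ₂ = 83.47 mol, ξ₁ = 169.4 mol.
Outlet amounts (n = n₀ + Σ ν·ξ):
  V: 689 − 2(169.4) − 1(83.47) = 266.6
  R: 0 + 2(169.4) = 338.9
  P: 0 + 2(83.47) = 166.9
  Q: 0 + 1(83.47) = 83.47

167 mol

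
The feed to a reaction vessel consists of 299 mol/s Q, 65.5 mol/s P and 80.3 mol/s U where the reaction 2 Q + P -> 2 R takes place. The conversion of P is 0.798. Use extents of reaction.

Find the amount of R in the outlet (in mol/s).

105 mol/s

P reacted = 0.798 × 65.5 = 52.27 mol/s; ν_P = −1, so ξ = 52.27/1 = 52.27 mol/s.
Outlet amounts (n = n₀ + ν ξ):
  Q: 299 − 2(52.27) = 194.5
  P: 65.5 − 1(52.27) = 13.23
  R: 0 + 2(52.27) = 104.5
  U: 80.3 (inert)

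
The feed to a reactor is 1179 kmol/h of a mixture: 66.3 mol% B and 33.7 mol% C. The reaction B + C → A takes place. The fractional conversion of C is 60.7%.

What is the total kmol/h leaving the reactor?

938 kmol/h

C reacted = 0.607 × 397.3 = 241.2 kmol/h; ν_C = −1, so ξ = 241.2/1 = 241.2 kmol/h.
Outlet amounts (n = n₀ + ν ξ):
  B: 781.7 − 1(241.2) = 540.5
  C: 397.3 − 1(241.2) = 156.1
  A: 0 + 1(241.2) = 241.2
Total out = 540.5 + 156.1 + 241.2 = 937.8 kmol/h.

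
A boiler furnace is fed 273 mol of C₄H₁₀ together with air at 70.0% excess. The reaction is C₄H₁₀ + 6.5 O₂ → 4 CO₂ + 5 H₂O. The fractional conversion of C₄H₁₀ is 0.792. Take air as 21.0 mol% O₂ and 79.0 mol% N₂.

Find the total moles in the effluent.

Stoichiometric O₂ = 6.5 × 273 = 1774 mol; O₂ fed = 1774 × 1.700 = 3017 mol.
N₂ fed = 3017 × 79/21 = 11350 mol.
Fuel reacted = 0.792 × 273 → ξ = 216.2 mol.
Outlet (n = n₀ + ν ξ):
  C₄H₁₀: 273 − 1(216.2) = 56.78
  O₂: 3017 − 6.5(216.2) = 1611
  N₂: 11350 (inert)
  CO₂: 0 + 4(216.2) = 864.9
  H₂O: 0 + 5(216.2) = 1081
Total out = 56.78 + 1611 + 11350 + 864.9 + 1081 = 14960 mol.

15000 mol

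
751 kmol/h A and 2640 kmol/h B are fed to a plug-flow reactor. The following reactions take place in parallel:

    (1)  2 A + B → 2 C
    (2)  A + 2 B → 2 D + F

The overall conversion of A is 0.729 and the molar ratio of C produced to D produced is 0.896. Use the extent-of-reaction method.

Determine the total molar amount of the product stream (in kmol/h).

Conversion of A: A consumed = 0.729 × 751 = 547.5 kmol/h = 2ξ₁ + 1ξ₂.
Selectivity: 2ξ₁ / (2ξ₂) = 0.896 → ξ₁ = 0.896 ξ₂.
Substitute: (2·0.896 + 1) ξ₂ = 547.5 → ξ₂ = 196.1 kmol/h, ξ₁ = 175.7 kmol/h.
Outlet amounts (n = n₀ + Σ ν·ξ):
  A: 751 − 2(175.7) − 1(196.1) = 203.5
  B: 2640 − 1(175.7) − 2(196.1) = 2072
  C: 0 + 2(175.7) = 351.4
  D: 0 + 2(196.1) = 392.2
  F: 0 + 1(196.1) = 196.1
Total out = 203.5 + 2072 + 351.4 + 392.2 + 196.1 = 3215 kmol/h.

3220 kmol/h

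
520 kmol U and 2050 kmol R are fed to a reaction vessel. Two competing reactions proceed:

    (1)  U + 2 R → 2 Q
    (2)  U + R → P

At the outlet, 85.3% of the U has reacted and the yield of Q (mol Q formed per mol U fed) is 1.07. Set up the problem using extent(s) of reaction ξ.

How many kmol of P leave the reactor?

Yield of Q: 2ξ₁ / 520 = 1.07 → ξ₁ = 278.2 kmol.
Conversion of U: 1ξ₁ + 1ξ₂ = 0.853 × 520 = 443.6 → ξ₂ = 165.4 kmol.
Outlet amounts (n = n₀ + Σ ν·ξ):
  U: 520 − 1(278.2) − 1(165.4) = 76.44
  R: 2050 − 2(278.2) − 1(165.4) = 1328
  Q: 0 + 2(278.2) = 556.4
  P: 0 + 1(165.4) = 165.4

165 kmol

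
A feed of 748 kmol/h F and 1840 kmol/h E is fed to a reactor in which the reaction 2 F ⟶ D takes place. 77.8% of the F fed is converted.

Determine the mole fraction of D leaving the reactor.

F reacted = 0.778 × 748 = 581.9 kmol/h; ν_F = −2, so ξ = 581.9/2 = 291 kmol/h.
Outlet amounts (n = n₀ + ν ξ):
  F: 748 − 2(291) = 166.1
  D: 0 + 1(291) = 291
  E: 1840 (inert)
Total out = 2297 kmol/h; y_D = 291 / 2297 = 0.1267.

0.127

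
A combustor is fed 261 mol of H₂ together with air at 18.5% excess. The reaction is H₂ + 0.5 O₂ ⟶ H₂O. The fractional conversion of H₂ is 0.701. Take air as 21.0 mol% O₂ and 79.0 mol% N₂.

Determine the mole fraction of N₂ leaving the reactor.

Stoichiometric O₂ = 0.5 × 261 = 130.5 mol; O₂ fed = 130.5 × 1.185 = 154.6 mol.
N₂ fed = 154.6 × 79/21 = 581.8 mol.
Fuel reacted = 0.701 × 261 → ξ = 183 mol.
Outlet (n = n₀ + ν ξ):
  H₂: 261 − 1(183) = 78.04
  O₂: 154.6 − 0.5(183) = 63.16
  N₂: 581.8 (inert)
  H₂O: 0 + 1(183) = 183
Total out = 905.9 mol; y_N₂ = 581.8 / 905.9 = 0.6422.

0.642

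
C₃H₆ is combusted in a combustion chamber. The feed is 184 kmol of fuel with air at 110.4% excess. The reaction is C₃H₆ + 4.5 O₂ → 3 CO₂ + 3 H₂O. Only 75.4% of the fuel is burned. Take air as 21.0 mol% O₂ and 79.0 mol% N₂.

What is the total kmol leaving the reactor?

Stoichiometric O₂ = 4.5 × 184 = 828 kmol; O₂ fed = 828 × 2.104 = 1742 kmol.
N₂ fed = 1742 × 79/21 = 6554 kmol.
Fuel reacted = 0.754 × 184 → ξ = 138.7 kmol.
Outlet (n = n₀ + ν ξ):
  C₃H₆: 184 − 1(138.7) = 45.26
  O₂: 1742 − 4.5(138.7) = 1118
  N₂: 6554 (inert)
  CO₂: 0 + 3(138.7) = 416.2
  H₂O: 0 + 3(138.7) = 416.2
Total out = 45.26 + 1118 + 6554 + 416.2 + 416.2 = 8549 kmol.

8550 kmol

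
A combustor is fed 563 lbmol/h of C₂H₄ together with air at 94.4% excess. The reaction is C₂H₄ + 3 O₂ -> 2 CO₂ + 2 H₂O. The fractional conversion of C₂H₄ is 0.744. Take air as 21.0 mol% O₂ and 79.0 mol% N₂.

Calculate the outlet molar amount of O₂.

2030 lbmol/h

Stoichiometric O₂ = 3 × 563 = 1689 lbmol/h; O₂ fed = 1689 × 1.944 = 3283 lbmol/h.
N₂ fed = 3283 × 79/21 = 12350 lbmol/h.
Fuel reacted = 0.744 × 563 → ξ = 418.9 lbmol/h.
Outlet (n = n₀ + ν ξ):
  C₂H₄: 563 − 1(418.9) = 144.1
  O₂: 3283 − 3(418.9) = 2027
  N₂: 12350 (inert)
  CO₂: 0 + 2(418.9) = 837.7
  H₂O: 0 + 2(418.9) = 837.7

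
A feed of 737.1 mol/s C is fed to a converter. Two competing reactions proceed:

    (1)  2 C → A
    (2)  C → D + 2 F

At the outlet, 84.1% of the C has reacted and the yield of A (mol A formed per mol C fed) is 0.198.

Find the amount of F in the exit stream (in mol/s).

Yield of A: 1ξ₁ / 737.1 = 0.198 → ξ₁ = 145.9 mol/s.
Conversion of C: 2ξ₁ + 1ξ₂ = 0.841 × 737.1 = 619.9 → ξ₂ = 328 mol/s.
Outlet amounts (n = n₀ + Σ ν·ξ):
  C: 737.1 − 2(145.9) − 1(328) = 117.2
  A: 0 + 1(145.9) = 145.9
  D: 0 + 1(328) = 328
  F: 0 + 2(328) = 656

656 mol/s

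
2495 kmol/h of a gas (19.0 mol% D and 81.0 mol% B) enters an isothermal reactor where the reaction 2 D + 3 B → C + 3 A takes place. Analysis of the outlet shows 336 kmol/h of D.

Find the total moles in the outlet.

For D: n = n₀ − 2ξ → 336 = 474.1 − 2ξ, giving ξ = 69.03 kmol/h.
Outlet amounts (n = n₀ + ν ξ):
  D: 474.1 − 2(69.03) = 336
  B: 2021 − 3(69.03) = 1814
  C: 0 + 1(69.03) = 69.03
  A: 0 + 3(69.03) = 207.1
Total out = 336 + 1814 + 69.03 + 207.1 = 2426 kmol/h.

2430 kmol/h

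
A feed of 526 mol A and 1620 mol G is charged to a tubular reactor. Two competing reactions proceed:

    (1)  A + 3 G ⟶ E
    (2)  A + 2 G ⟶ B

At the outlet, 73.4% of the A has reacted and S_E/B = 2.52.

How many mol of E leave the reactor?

Conversion of A: A consumed = 0.734 × 526 = 386.1 mol = 1ξ₁ + 1ξ₂.
Selectivity: 1ξ₁ / (1ξ₂) = 2.52 → ξ₁ = 2.52 ξ₂.
Substitute: (1·2.52 + 1) ξ₂ = 386.1 → ξ₂ = 109.7 mol, ξ₁ = 276.4 mol.
Outlet amounts (n = n₀ + Σ ν·ξ):
  A: 526 − 1(276.4) − 1(109.7) = 139.9
  G: 1620 − 3(276.4) − 2(109.7) = 571.4
  E: 0 + 1(276.4) = 276.4
  B: 0 + 1(109.7) = 109.7

276 mol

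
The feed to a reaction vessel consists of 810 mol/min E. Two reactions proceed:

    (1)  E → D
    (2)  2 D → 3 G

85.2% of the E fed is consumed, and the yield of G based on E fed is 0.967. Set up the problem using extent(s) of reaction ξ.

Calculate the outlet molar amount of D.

168 mol/min

Conversion of E: E consumed = 1ξ₁ = 0.852 × 810 → ξ₁ = 690.1 mol/min.
Yield of G: 3ξ₂ / 810 = 0.967 → ξ₂ = 261.1 mol/min.
Outlet amounts (n = n₀ + Σ ν·ξ):
  E: 810 − 1(690.1) = 119.9
  D: 0 + 1(690.1) − 2(261.1) = 167.9
  G: 0 + 3(261.1) = 783.3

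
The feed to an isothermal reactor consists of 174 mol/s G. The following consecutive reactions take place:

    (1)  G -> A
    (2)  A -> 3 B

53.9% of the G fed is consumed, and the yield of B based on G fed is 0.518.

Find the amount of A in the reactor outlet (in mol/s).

Conversion of G: G consumed = 1ξ₁ = 0.539 × 174 → ξ₁ = 93.79 mol/s.
Yield of B: 3ξ₂ / 174 = 0.518 → ξ₂ = 30.04 mol/s.
Outlet amounts (n = n₀ + Σ ν·ξ):
  G: 174 − 1(93.79) = 80.21
  A: 0 + 1(93.79) − 1(30.04) = 63.74
  B: 0 + 3(30.04) = 90.13

63.7 mol/s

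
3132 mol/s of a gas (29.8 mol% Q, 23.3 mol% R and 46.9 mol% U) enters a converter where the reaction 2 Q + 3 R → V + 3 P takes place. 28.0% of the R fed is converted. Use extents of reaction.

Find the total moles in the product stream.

3060 mol/s

R reacted = 0.28 × 729.8 = 204.3 mol/s; ν_R = −3, so ξ = 204.3/3 = 68.11 mol/s.
Outlet amounts (n = n₀ + ν ξ):
  Q: 933.3 − 2(68.11) = 797.1
  R: 729.8 − 3(68.11) = 525.4
  V: 0 + 1(68.11) = 68.11
  P: 0 + 3(68.11) = 204.3
  U: 1469 (inert)
Total out = 797.1 + 525.4 + 68.11 + 204.3 + 1469 = 3064 mol/s.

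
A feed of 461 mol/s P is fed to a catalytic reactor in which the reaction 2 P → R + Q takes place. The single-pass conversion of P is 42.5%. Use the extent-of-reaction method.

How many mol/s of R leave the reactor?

98 mol/s

P reacted = 0.425 × 461 = 195.9 mol/s; ν_P = −2, so ξ = 195.9/2 = 97.96 mol/s.
Outlet amounts (n = n₀ + ν ξ):
  P: 461 − 2(97.96) = 265.1
  R: 0 + 1(97.96) = 97.96
  Q: 0 + 1(97.96) = 97.96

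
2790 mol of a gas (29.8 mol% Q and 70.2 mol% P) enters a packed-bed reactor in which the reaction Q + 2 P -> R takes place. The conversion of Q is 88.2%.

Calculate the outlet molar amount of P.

Q reacted = 0.882 × 831.4 = 733.3 mol; ν_Q = −1, so ξ = 733.3/1 = 733.3 mol.
Outlet amounts (n = n₀ + ν ξ):
  Q: 831.4 − 1(733.3) = 98.11
  P: 1959 − 2(733.3) = 492
  R: 0 + 1(733.3) = 733.3

492 mol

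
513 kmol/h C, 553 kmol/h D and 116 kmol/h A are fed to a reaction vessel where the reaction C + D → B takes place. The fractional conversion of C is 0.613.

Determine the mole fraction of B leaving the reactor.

C reacted = 0.613 × 513 = 314.5 kmol/h; ν_C = −1, so ξ = 314.5/1 = 314.5 kmol/h.
Outlet amounts (n = n₀ + ν ξ):
  C: 513 − 1(314.5) = 198.5
  D: 553 − 1(314.5) = 238.5
  B: 0 + 1(314.5) = 314.5
  A: 116 (inert)
Total out = 867.5 kmol/h; y_B = 314.5 / 867.5 = 0.3625.

0.362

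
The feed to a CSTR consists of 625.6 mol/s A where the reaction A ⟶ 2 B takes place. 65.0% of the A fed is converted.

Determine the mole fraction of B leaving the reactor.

A reacted = 0.65 × 625.6 = 406.6 mol/s; ν_A = −1, so ξ = 406.6/1 = 406.6 mol/s.
Outlet amounts (n = n₀ + ν ξ):
  A: 625.6 − 1(406.6) = 219
  B: 0 + 2(406.6) = 813.3
Total out = 1032 mol/s; y_B = 813.3 / 1032 = 0.7879.

0.788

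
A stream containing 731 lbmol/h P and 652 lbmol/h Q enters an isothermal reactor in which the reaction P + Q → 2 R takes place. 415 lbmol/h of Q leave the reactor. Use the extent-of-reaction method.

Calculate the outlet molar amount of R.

474 lbmol/h

For Q: n = n₀ − 1ξ → 415 = 652 − 1ξ, giving ξ = 237 lbmol/h.
Outlet amounts (n = n₀ + ν ξ):
  P: 731 − 1(237) = 494
  Q: 652 − 1(237) = 415
  R: 0 + 2(237) = 474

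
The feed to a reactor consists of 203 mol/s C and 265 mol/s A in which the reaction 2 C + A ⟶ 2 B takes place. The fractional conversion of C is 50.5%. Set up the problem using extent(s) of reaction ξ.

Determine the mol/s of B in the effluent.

C reacted = 0.505 × 203 = 102.5 mol/s; ν_C = −2, so ξ = 102.5/2 = 51.26 mol/s.
Outlet amounts (n = n₀ + ν ξ):
  C: 203 − 2(51.26) = 100.5
  A: 265 − 1(51.26) = 213.7
  B: 0 + 2(51.26) = 102.5

103 mol/s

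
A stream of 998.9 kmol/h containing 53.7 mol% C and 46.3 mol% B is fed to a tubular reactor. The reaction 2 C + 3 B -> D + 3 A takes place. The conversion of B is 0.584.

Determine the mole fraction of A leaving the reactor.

B reacted = 0.584 × 462.5 = 270.1 kmol/h; ν_B = −3, so ξ = 270.1/3 = 90.03 kmol/h.
Outlet amounts (n = n₀ + ν ξ):
  C: 536.4 − 2(90.03) = 356.3
  B: 462.5 − 3(90.03) = 192.4
  D: 0 + 1(90.03) = 90.03
  A: 0 + 3(90.03) = 270.1
Total out = 908.9 kmol/h; y_A = 270.1 / 908.9 = 0.2972.

0.297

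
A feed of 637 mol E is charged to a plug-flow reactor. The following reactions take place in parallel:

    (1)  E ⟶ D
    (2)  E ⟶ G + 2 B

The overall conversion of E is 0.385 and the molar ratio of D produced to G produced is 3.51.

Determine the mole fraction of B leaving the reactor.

Conversion of E: E consumed = 0.385 × 637 = 245.2 mol = 1ξ₁ + 1ξ₂.
Selectivity: 1ξ₁ / (1ξ₂) = 3.51 → ξ₁ = 3.51 ξ₂.
Substitute: (1·3.51 + 1) ξ₂ = 245.2 → ξ₂ = 54.38 mol, ξ₁ = 190.9 mol.
Outlet amounts (n = n₀ + Σ ν·ξ):
  E: 637 − 1(190.9) − 1(54.38) = 391.8
  D: 0 + 1(190.9) = 190.9
  G: 0 + 1(54.38) = 54.38
  B: 0 + 2(54.38) = 108.8
Total out = 745.8 mol; y_B = 108.8 / 745.8 = 0.1458.

0.146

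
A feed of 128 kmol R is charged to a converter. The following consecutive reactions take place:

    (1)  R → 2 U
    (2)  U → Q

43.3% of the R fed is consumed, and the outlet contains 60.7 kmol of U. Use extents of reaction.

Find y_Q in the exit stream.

Conversion of R: R consumed = 1ξ₁ = 0.433 × 128 → ξ₁ = 55.42 kmol.
U balance: n_U = 0 + 2ξ₁ − 1ξ₂ = 60.7 → ξ₂ = (2·55.42 − 60.7)/1 = 50.15 kmol.
Outlet amounts (n = n₀ + Σ ν·ξ):
  R: 128 − 1(55.42) = 72.58
  U: 0 + 2(55.42) − 1(50.15) = 60.7
  Q: 0 + 1(50.15) = 50.15
Total out = 183.4 kmol; y_Q = 50.15 / 183.4 = 0.2734.

0.273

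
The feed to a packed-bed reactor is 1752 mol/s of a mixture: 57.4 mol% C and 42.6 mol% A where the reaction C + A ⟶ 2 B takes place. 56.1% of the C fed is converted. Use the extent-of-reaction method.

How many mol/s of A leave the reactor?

C reacted = 0.561 × 1006 = 564.2 mol/s; ν_C = −1, so ξ = 564.2/1 = 564.2 mol/s.
Outlet amounts (n = n₀ + ν ξ):
  C: 1006 − 1(564.2) = 441.5
  A: 746.4 − 1(564.2) = 182.2
  B: 0 + 2(564.2) = 1128

182 mol/s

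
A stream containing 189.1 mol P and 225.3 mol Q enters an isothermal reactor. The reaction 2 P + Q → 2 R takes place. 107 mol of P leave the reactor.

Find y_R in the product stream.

For P: n = n₀ − 2ξ → 107 = 189.1 − 2ξ, giving ξ = 41.05 mol.
Outlet amounts (n = n₀ + ν ξ):
  P: 189.1 − 2(41.05) = 107
  Q: 225.3 − 1(41.05) = 184.2
  R: 0 + 2(41.05) = 82.1
Total out = 373.4 mol; y_R = 82.1 / 373.4 = 0.2199.

0.22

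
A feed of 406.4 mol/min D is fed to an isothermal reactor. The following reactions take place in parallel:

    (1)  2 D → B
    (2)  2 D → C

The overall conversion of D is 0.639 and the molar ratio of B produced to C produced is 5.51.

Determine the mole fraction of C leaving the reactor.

0.0721

Conversion of D: D consumed = 0.639 × 406.4 = 259.7 mol/min = 2ξ₁ + 2ξ₂.
Selectivity: 1ξ₁ / (1ξ₂) = 5.51 → ξ₁ = 5.51 ξ₂.
Substitute: (2·5.51 + 2) ξ₂ = 259.7 → ξ₂ = 19.95 mol/min, ξ₁ = 109.9 mol/min.
Outlet amounts (n = n₀ + Σ ν·ξ):
  D: 406.4 − 2(109.9) − 2(19.95) = 146.7
  B: 0 + 1(109.9) = 109.9
  C: 0 + 1(19.95) = 19.95
Total out = 276.6 mol/min; y_C = 19.95 / 276.6 = 0.07212.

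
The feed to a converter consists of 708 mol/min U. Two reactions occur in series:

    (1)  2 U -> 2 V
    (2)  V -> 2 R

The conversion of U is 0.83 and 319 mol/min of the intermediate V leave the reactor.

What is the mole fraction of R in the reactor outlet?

Conversion of U: U consumed = 2ξ₁ = 0.83 × 708 → ξ₁ = 293.8 mol/min.
V balance: n_V = 0 + 2ξ₁ − 1ξ₂ = 319 → ξ₂ = (2·293.8 − 319)/1 = 268.6 mol/min.
Outlet amounts (n = n₀ + Σ ν·ξ):
  U: 708 − 2(293.8) = 120.4
  V: 0 + 2(293.8) − 1(268.6) = 319
  R: 0 + 2(268.6) = 537.3
Total out = 976.6 mol/min; y_R = 537.3 / 976.6 = 0.5501.

0.55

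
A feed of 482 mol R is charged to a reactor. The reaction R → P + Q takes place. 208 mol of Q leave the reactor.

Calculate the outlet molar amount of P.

For Q: n = n₀ + 1ξ → 208 = 0 + 1ξ, giving ξ = 208 mol.
Outlet amounts (n = n₀ + ν ξ):
  R: 482 − 1(208) = 274
  P: 0 + 1(208) = 208
  Q: 0 + 1(208) = 208

208 mol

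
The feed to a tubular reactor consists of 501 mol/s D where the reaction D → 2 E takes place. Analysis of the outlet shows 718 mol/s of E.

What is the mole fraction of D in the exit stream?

For E: n = n₀ + 2ξ → 718 = 0 + 2ξ, giving ξ = 359 mol/s.
Outlet amounts (n = n₀ + ν ξ):
  D: 501 − 1(359) = 142
  E: 0 + 2(359) = 718
Total out = 860 mol/s; y_D = 142 / 860 = 0.1651.

0.165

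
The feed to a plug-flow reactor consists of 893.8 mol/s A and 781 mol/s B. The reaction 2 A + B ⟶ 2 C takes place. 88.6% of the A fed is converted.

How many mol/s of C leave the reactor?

A reacted = 0.886 × 893.8 = 791.9 mol/s; ν_A = −2, so ξ = 791.9/2 = 396 mol/s.
Outlet amounts (n = n₀ + ν ξ):
  A: 893.8 − 2(396) = 101.9
  B: 781 − 1(396) = 385
  C: 0 + 2(396) = 791.9

792 mol/s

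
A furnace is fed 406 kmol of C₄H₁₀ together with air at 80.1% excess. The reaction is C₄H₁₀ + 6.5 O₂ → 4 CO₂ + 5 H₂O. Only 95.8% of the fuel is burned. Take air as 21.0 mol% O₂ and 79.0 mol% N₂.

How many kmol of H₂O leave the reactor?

Stoichiometric O₂ = 6.5 × 406 = 2639 kmol; O₂ fed = 2639 × 1.801 = 4753 kmol.
N₂ fed = 4753 × 79/21 = 17880 kmol.
Fuel reacted = 0.958 × 406 → ξ = 388.9 kmol.
Outlet (n = n₀ + ν ξ):
  C₄H₁₀: 406 − 1(388.9) = 17.05
  O₂: 4753 − 6.5(388.9) = 2225
  N₂: 17880 (inert)
  CO₂: 0 + 4(388.9) = 1556
  H₂O: 0 + 5(388.9) = 1945

1940 kmol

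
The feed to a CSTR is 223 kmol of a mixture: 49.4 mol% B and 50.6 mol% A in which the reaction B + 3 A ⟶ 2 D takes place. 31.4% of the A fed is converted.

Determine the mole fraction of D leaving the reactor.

A reacted = 0.314 × 112.8 = 35.43 kmol; ν_A = −3, so ξ = 35.43/3 = 11.81 kmol.
Outlet amounts (n = n₀ + ν ξ):
  B: 110.2 − 1(11.81) = 98.35
  A: 112.8 − 3(11.81) = 77.41
  D: 0 + 2(11.81) = 23.62
Total out = 199.4 kmol; y_D = 23.62 / 199.4 = 0.1185.

0.118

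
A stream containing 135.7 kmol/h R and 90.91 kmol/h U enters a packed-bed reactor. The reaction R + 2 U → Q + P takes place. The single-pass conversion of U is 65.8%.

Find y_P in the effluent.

0.152

U reacted = 0.658 × 90.91 = 59.82 kmol/h; ν_U = −2, so ξ = 59.82/2 = 29.91 kmol/h.
Outlet amounts (n = n₀ + ν ξ):
  R: 135.7 − 1(29.91) = 105.8
  U: 90.91 − 2(29.91) = 31.09
  Q: 0 + 1(29.91) = 29.91
  P: 0 + 1(29.91) = 29.91
Total out = 196.7 kmol/h; y_P = 29.91 / 196.7 = 0.1521.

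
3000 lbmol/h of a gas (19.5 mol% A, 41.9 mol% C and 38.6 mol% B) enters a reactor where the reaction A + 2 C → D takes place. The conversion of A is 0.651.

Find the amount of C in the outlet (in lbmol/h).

A reacted = 0.651 × 585 = 380.8 lbmol/h; ν_A = −1, so ξ = 380.8/1 = 380.8 lbmol/h.
Outlet amounts (n = n₀ + ν ξ):
  A: 585 − 1(380.8) = 204.2
  C: 1257 − 2(380.8) = 495.3
  D: 0 + 1(380.8) = 380.8
  B: 1158 (inert)

495 lbmol/h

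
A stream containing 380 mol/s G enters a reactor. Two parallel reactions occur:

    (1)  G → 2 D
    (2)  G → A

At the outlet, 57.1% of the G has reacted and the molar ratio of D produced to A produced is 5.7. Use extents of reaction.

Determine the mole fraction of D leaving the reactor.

0.594

Conversion of G: G consumed = 0.571 × 380 = 217 mol/s = 1ξ₁ + 1ξ₂.
Selectivity: 2ξ₁ / (1ξ₂) = 5.7 → ξ₁ = 2.85 ξ₂.
Substitute: (1·2.85 + 1) ξ₂ = 217 → ξ₂ = 56.36 mol/s, ξ₁ = 160.6 mol/s.
Outlet amounts (n = n₀ + Σ ν·ξ):
  G: 380 − 1(160.6) − 1(56.36) = 163
  D: 0 + 2(160.6) = 321.2
  A: 0 + 1(56.36) = 56.36
Total out = 540.6 mol/s; y_D = 321.2 / 540.6 = 0.5942.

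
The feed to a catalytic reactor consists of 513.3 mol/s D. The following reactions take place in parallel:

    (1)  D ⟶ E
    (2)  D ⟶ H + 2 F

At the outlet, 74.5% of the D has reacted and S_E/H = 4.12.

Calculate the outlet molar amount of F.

Conversion of D: D consumed = 0.745 × 513.3 = 382.4 mol/s = 1ξ₁ + 1ξ₂.
Selectivity: 1ξ₁ / (1ξ₂) = 4.12 → ξ₁ = 4.12 ξ₂.
Substitute: (1·4.12 + 1) ξ₂ = 382.4 → ξ₂ = 74.69 mol/s, ξ₁ = 307.7 mol/s.
Outlet amounts (n = n₀ + Σ ν·ξ):
  D: 513.3 − 1(307.7) − 1(74.69) = 130.9
  E: 0 + 1(307.7) = 307.7
  H: 0 + 1(74.69) = 74.69
  F: 0 + 2(74.69) = 149.4

149 mol/s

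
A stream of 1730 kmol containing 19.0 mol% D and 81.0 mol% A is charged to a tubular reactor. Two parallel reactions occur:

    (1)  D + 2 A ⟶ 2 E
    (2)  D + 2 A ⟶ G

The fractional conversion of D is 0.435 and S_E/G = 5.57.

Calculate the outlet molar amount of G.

37.8 kmol

Conversion of D: D consumed = 0.435 × 328.7 = 143 kmol = 1ξ₁ + 1ξ₂.
Selectivity: 2ξ₁ / (1ξ₂) = 5.57 → ξ₁ = 2.785 ξ₂.
Substitute: (1·2.785 + 1) ξ₂ = 143 → ξ₂ = 37.78 kmol, ξ₁ = 105.2 kmol.
Outlet amounts (n = n₀ + Σ ν·ξ):
  D: 328.7 − 1(105.2) − 1(37.78) = 185.7
  A: 1401 − 2(105.2) − 2(37.78) = 1115
  E: 0 + 2(105.2) = 210.4
  G: 0 + 1(37.78) = 37.78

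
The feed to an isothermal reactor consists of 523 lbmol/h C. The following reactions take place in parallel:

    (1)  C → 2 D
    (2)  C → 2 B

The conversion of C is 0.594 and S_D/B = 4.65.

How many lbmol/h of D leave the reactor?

Conversion of C: C consumed = 0.594 × 523 = 310.7 lbmol/h = 1ξ₁ + 1ξ₂.
Selectivity: 2ξ₁ / (2ξ₂) = 4.65 → ξ₁ = 4.65 ξ₂.
Substitute: (1·4.65 + 1) ξ₂ = 310.7 → ξ₂ = 54.98 lbmol/h, ξ₁ = 255.7 lbmol/h.
Outlet amounts (n = n₀ + Σ ν·ξ):
  C: 523 − 1(255.7) − 1(54.98) = 212.3
  D: 0 + 2(255.7) = 511.4
  B: 0 + 2(54.98) = 110

511 lbmol/h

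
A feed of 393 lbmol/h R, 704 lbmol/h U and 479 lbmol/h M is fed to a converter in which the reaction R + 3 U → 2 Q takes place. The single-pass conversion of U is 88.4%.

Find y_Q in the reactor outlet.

U reacted = 0.884 × 704 = 622.3 lbmol/h; ν_U = −3, so ξ = 622.3/3 = 207.4 lbmol/h.
Outlet amounts (n = n₀ + ν ξ):
  R: 393 − 1(207.4) = 185.6
  U: 704 − 3(207.4) = 81.66
  Q: 0 + 2(207.4) = 414.9
  M: 479 (inert)
Total out = 1161 lbmol/h; y_Q = 414.9 / 1161 = 0.3573.

0.357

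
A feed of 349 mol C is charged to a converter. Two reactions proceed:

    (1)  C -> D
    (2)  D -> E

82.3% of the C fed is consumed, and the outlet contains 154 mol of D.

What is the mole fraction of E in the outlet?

Conversion of C: C consumed = 1ξ₁ = 0.823 × 349 → ξ₁ = 287.2 mol.
D balance: n_D = 0 + 1ξ₁ − 1ξ₂ = 154 → ξ₂ = (1·287.2 − 154)/1 = 133.2 mol.
Outlet amounts (n = n₀ + Σ ν·ξ):
  C: 349 − 1(287.2) = 61.77
  D: 0 + 1(287.2) − 1(133.2) = 154
  E: 0 + 1(133.2) = 133.2
Total out = 349 mol; y_E = 133.2 / 349 = 0.3817.

0.382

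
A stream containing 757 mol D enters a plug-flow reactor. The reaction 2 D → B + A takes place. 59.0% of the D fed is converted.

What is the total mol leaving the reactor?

757 mol

D reacted = 0.59 × 757 = 446.6 mol; ν_D = −2, so ξ = 446.6/2 = 223.3 mol.
Outlet amounts (n = n₀ + ν ξ):
  D: 757 − 2(223.3) = 310.4
  B: 0 + 1(223.3) = 223.3
  A: 0 + 1(223.3) = 223.3
Total out = 310.4 + 223.3 + 223.3 = 757 mol.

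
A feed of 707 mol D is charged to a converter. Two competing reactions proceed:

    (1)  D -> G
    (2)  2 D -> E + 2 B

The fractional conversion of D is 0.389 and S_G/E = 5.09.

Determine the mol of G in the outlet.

197 mol

Conversion of D: D consumed = 0.389 × 707 = 275 mol = 1ξ₁ + 2ξ₂.
Selectivity: 1ξ₁ / (1ξ₂) = 5.09 → ξ₁ = 5.09 ξ₂.
Substitute: (1·5.09 + 2) ξ₂ = 275 → ξ₂ = 38.79 mol, ξ₁ = 197.4 mol.
Outlet amounts (n = n₀ + Σ ν·ξ):
  D: 707 − 1(197.4) − 2(38.79) = 432
  G: 0 + 1(197.4) = 197.4
  E: 0 + 1(38.79) = 38.79
  B: 0 + 2(38.79) = 77.58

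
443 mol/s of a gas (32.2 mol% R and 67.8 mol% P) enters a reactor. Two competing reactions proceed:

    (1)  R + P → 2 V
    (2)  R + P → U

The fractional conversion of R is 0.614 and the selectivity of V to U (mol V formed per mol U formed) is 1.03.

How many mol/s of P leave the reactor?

213 mol/s

Conversion of R: R consumed = 0.614 × 142.6 = 87.58 mol/s = 1ξ₁ + 1ξ₂.
Selectivity: 2ξ₁ / (1ξ₂) = 1.03 → ξ₁ = 0.515 ξ₂.
Substitute: (1·0.515 + 1) ξ₂ = 87.58 → ξ₂ = 57.81 mol/s, ξ₁ = 29.77 mol/s.
Outlet amounts (n = n₀ + Σ ν·ξ):
  R: 142.6 − 1(29.77) − 1(57.81) = 55.06
  P: 300.4 − 1(29.77) − 1(57.81) = 212.8
  V: 0 + 2(29.77) = 59.55
  U: 0 + 1(57.81) = 57.81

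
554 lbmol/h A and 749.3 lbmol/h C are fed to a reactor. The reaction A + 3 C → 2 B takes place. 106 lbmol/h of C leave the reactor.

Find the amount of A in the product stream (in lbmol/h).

For C: n = n₀ − 3ξ → 106 = 749.3 − 3ξ, giving ξ = 214.4 lbmol/h.
Outlet amounts (n = n₀ + ν ξ):
  A: 554 − 1(214.4) = 339.6
  C: 749.3 − 3(214.4) = 106
  B: 0 + 2(214.4) = 428.9

340 lbmol/h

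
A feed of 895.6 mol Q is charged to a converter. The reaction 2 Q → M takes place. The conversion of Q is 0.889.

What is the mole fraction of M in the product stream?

Q reacted = 0.889 × 895.6 = 796.2 mol; ν_Q = −2, so ξ = 796.2/2 = 398.1 mol.
Outlet amounts (n = n₀ + ν ξ):
  Q: 895.6 − 2(398.1) = 99.41
  M: 0 + 1(398.1) = 398.1
Total out = 497.5 mol; y_M = 398.1 / 497.5 = 0.8002.

0.8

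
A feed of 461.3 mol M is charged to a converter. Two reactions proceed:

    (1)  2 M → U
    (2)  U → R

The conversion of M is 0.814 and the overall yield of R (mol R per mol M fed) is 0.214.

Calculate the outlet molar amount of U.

Conversion of M: M consumed = 2ξ₁ = 0.814 × 461.3 → ξ₁ = 187.7 mol.
Yield of R: 1ξ₂ / 461.3 = 0.214 → ξ₂ = 98.72 mol.
Outlet amounts (n = n₀ + Σ ν·ξ):
  M: 461.3 − 2(187.7) = 85.8
  U: 0 + 1(187.7) − 1(98.72) = 89.03
  R: 0 + 1(98.72) = 98.72

89 mol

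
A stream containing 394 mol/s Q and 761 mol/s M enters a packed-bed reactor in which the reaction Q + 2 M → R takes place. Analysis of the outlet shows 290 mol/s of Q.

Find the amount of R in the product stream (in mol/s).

For Q: n = n₀ − 1ξ → 290 = 394 − 1ξ, giving ξ = 104 mol/s.
Outlet amounts (n = n₀ + ν ξ):
  Q: 394 − 1(104) = 290
  M: 761 − 2(104) = 553
  R: 0 + 1(104) = 104

104 mol/s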